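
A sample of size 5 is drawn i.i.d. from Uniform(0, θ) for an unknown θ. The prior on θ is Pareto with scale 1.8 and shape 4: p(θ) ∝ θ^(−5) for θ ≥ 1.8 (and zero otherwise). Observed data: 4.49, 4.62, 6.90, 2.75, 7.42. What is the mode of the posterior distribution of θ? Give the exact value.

The Uniform(0, θ) likelihood is θ^(−n) for θ ≥ max(xᵢ), zero otherwise. Here max(xᵢ) = 7.42.
Posterior ∝ θ^(−5) · θ^(−5) = θ^(−10) on θ ≥ max(1.8, 7.42) = 7.42.
This density is strictly decreasing in θ, so the posterior mode lies at the lower boundary of the support.

θ̂_MAP = 7.42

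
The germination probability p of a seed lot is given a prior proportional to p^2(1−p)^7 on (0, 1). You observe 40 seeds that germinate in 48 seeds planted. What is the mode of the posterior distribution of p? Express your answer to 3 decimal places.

The prior density ∝ p^2(1−p)^7 is the kernel of Beta(3, 8).
Data: 40 successes in 48 trials. The binomial likelihood contributes p^40(1−p)^8, so the posterior is Beta(3+40, 8+8) = Beta(43, 16).
For Beta(a, b) with a, b > 1 the mode is (a−1)/(a+b−2) = 42/57 ≈ 0.737.

p̂_MAP = 0.737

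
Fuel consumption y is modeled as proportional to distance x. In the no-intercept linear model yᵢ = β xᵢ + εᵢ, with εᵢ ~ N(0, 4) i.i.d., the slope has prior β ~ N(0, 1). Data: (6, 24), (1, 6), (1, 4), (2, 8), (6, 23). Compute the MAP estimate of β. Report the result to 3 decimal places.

log p(β | y) = −Σ(yᵢ − βxᵢ)²/(2·4) − β²/(2·1) + const.
Setting the derivative to zero: Σxᵢ(yᵢ − βxᵢ)/4 − β/1 = 0, so β = Σxᵢyᵢ / (Σxᵢ² + σ²/τ²).
Σxᵢyᵢ = 6·24 + 1·6 + 1·4 + 2·8 + 6·23 = 308; Σxᵢ² = 78; σ²/τ² = 4.
β̂_MAP = 308 / (78 + 4) = 308/82 ≈ 3.756.

β̂_MAP = 3.756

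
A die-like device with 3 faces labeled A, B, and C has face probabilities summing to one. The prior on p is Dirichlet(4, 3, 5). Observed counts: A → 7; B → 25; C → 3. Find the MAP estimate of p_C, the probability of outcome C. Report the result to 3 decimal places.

MAP estimate of p_C = 0.159

The posterior is Dirichlet(αᵢ + nᵢ) = Dirichlet(11, 28, 8).
For a Dirichlet(a₁,…,a_K) with all aᵢ > 1, the mode has j-th component (aⱼ − 1)/(Σaᵢ − K).
Here Σaᵢ = 47 and K = 3, so p_C = (8 − 1)/(47 − 3) = 7/44 ≈ 0.159.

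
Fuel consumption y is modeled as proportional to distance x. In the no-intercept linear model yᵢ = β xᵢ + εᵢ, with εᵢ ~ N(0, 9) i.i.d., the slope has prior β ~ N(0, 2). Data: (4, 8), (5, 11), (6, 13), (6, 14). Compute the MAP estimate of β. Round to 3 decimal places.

log p(β | y) = −Σ(yᵢ − βxᵢ)²/(2·9) − β²/(2·2) + const.
Setting the derivative to zero: Σxᵢ(yᵢ − βxᵢ)/9 − β/2 = 0, so β = Σxᵢyᵢ / (Σxᵢ² + σ²/τ²).
Σxᵢyᵢ = 4·8 + 5·11 + 6·13 + 6·14 = 249; Σxᵢ² = 113; σ²/τ² = 4.5.
β̂_MAP = 249 / (113 + 4.5) = 249/117.5 ≈ 2.119.

β̂_MAP = 2.119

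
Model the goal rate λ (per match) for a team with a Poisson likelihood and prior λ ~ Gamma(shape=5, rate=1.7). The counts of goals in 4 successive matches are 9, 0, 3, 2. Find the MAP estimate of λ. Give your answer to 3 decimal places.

Σxᵢ = 9+0+3+2 = 14, with n = 4.
Posterior ∝ λ^4e^(−1.7λ) · λ^14e^(−4λ) = λ^18e^(−5.7λ), i.e. Gamma(shape=19, rate=5.7).
The mode of a Gamma(a, b) with a ≥ 1 (shape–rate) is (a−1)/b = 18/5.7 ≈ 3.158.

λ̂_MAP = 3.158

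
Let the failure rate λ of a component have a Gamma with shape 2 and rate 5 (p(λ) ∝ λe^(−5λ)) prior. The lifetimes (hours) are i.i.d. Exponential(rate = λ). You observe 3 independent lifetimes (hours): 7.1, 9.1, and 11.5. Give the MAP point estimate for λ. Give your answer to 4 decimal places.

The Exponential(rate=λ) likelihood is ∝ λ^n e^(−λΣtᵢ). Here n = 3 and Σtᵢ = 7.1 + 9.1 + 11.5 = 27.7.
Posterior ∝ λe^(−5λ) · λ^3e^(−27.7λ) = λ^4e^(−32.7λ), i.e. Gamma(5, 32.7).
Mode = (a−1)/b = 4/32.7 ≈ 0.1223.

λ̂_MAP = 0.1223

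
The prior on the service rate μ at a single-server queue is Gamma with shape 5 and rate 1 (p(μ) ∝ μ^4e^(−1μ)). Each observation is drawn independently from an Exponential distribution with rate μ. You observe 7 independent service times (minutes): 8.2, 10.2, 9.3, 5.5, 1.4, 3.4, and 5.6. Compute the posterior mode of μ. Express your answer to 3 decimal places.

μ̂_MAP = 0.247

The Exponential(rate=μ) likelihood is ∝ μ^n e^(−μΣtᵢ). Here n = 7 and Σtᵢ = 8.2 + 10.2 + 9.3 + 5.5 + 1.4 + 3.4 + 5.6 = 43.6.
Posterior ∝ μ^4e^(−1μ) · μ^7e^(−43.6μ) = μ^11e^(−44.6μ), i.e. Gamma(12, 44.6).
Mode = (a−1)/b = 11/44.6 ≈ 0.247.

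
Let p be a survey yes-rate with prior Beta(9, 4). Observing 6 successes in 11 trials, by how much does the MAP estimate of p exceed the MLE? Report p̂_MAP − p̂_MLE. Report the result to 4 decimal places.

MAP − MLE = 0.0909

Posterior is Beta(15, 9); MAP = (15−1)/(24−2) = 14/22 ≈ 0.63636.
MLE ignores the prior: p̂_MLE = k/n = 6/11 ≈ 0.54545.
Difference = 14/22 − 6/11 = 1/11 ≈ 0.0909.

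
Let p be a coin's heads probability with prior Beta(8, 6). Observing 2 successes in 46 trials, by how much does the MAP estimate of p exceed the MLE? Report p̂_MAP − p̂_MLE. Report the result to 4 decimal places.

MAP − MLE = 0.1117

Posterior is Beta(10, 50); MAP = (10−1)/(60−2) = 9/58 ≈ 0.15517.
MLE ignores the prior: p̂_MLE = k/n = 2/46 ≈ 0.04348.
Difference = 9/58 − 2/46 = 149/1334 ≈ 0.1117.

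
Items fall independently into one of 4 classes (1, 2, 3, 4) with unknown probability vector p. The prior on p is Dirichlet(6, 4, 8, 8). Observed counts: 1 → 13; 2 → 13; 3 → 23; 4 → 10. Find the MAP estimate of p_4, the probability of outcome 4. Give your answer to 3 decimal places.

MAP estimate: 0.210

The posterior is Dirichlet(αᵢ + nᵢ) = Dirichlet(19, 17, 31, 18).
For a Dirichlet(a₁,…,a_K) with all aᵢ > 1, the mode has j-th component (aⱼ − 1)/(Σaᵢ − K).
Here Σaᵢ = 85 and K = 4, so p_4 = (18 − 1)/(85 − 4) = 17/81 ≈ 0.210.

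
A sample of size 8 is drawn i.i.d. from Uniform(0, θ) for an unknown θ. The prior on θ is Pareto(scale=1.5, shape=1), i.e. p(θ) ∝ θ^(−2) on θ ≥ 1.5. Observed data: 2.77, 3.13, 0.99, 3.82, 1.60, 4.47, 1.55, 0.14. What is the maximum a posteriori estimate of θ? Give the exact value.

The Uniform(0, θ) likelihood is θ^(−n) for θ ≥ max(xᵢ), zero otherwise. Here max(xᵢ) = 4.47.
Posterior ∝ θ^(−2) · θ^(−8) = θ^(−10) on θ ≥ max(1.5, 4.47) = 4.47.
This density is strictly decreasing in θ, so the posterior mode lies at the lower boundary of the support.

θ̂_MAP = 4.47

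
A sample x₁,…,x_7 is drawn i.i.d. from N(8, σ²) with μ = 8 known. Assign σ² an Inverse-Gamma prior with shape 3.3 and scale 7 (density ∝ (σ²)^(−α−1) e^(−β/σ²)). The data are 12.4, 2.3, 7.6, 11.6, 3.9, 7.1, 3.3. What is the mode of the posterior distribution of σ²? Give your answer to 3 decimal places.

σ̂²_MAP = 7.608

Sum of squared deviations about the known mean: SS = (12.4−8)² + (2.3−8)² + (7.6−8)² + (11.6−8)² + (3.9−8)² + (7.1−8)² + (3.3−8)² = 104.68.
The Normal likelihood contributes (σ²)^(−n/2) exp(−SS/(2σ²)), so the posterior is Inverse-Gamma(α + n/2, β + SS/2) = Inverse-Gamma(6.8, 59.34).
The mode of Inverse-Gamma(a, b) is b/(a+1) = 59.34/7.8 ≈ 7.608.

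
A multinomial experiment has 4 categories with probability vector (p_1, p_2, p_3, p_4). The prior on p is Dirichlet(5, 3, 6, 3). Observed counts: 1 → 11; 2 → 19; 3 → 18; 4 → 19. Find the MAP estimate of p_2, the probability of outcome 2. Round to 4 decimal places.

The posterior is Dirichlet(αᵢ + nᵢ) = Dirichlet(16, 22, 24, 22).
For a Dirichlet(a₁,…,a_K) with all aᵢ > 1, the mode has j-th component (aⱼ − 1)/(Σaᵢ − K).
Here Σaᵢ = 84 and K = 4, so p_2 = (22 − 1)/(84 − 4) = 21/80 ≈ 0.2625.

MAP estimate: 0.2625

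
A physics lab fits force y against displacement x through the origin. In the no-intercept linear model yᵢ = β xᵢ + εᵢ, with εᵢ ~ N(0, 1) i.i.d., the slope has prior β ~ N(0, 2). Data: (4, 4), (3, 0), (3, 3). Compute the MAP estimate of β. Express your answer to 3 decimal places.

β̂_MAP = 0.725

log p(β | y) = −Σ(yᵢ − βxᵢ)²/(2·1) − β²/(2·2) + const.
Setting the derivative to zero: Σxᵢ(yᵢ − βxᵢ)/1 − β/2 = 0, so β = Σxᵢyᵢ / (Σxᵢ² + σ²/τ²).
Σxᵢyᵢ = 4·4 + 3·0 + 3·3 = 25; Σxᵢ² = 34; σ²/τ² = 0.5.
β̂_MAP = 25 / (34 + 0.5) = 25/34.5 ≈ 0.725.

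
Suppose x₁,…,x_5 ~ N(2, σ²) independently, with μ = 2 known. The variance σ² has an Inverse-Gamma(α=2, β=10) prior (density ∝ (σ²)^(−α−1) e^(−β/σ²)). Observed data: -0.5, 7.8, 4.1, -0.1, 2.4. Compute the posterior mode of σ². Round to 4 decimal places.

Sum of squared deviations about the known mean: SS = (-0.5−2)² + (7.8−2)² + (4.1−2)² + (-0.1−2)² + (2.4−2)² = 48.87.
The Normal likelihood contributes (σ²)^(−n/2) exp(−SS/(2σ²)), so the posterior is Inverse-Gamma(α + n/2, β + SS/2) = Inverse-Gamma(4.5, 34.435).
The mode of Inverse-Gamma(a, b) is b/(a+1) = 34.435/5.5 ≈ 6.2609.

σ̂²_MAP = 6.2609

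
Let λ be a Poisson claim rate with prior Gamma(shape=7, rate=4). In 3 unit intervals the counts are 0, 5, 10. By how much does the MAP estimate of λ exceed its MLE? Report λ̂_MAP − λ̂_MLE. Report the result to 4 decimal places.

MAP − MLE = -2.0000

Σxᵢ = 15. Posterior is Gamma(22, 7); MAP = (22−1)/7 = 21/7 ≈ 3.00000.
MLE = x̄ = 15/3 ≈ 5.00000.
Difference = 21/7 − 15/3 = -2 ≈ -2.0000.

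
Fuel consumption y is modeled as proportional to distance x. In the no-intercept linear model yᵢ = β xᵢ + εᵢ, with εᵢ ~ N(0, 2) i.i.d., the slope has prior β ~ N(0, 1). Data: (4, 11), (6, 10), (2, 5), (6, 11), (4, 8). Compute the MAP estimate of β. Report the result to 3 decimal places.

log p(β | y) = −Σ(yᵢ − βxᵢ)²/(2·2) − β²/(2·1) + const.
Setting the derivative to zero: Σxᵢ(yᵢ − βxᵢ)/2 − β/1 = 0, so β = Σxᵢyᵢ / (Σxᵢ² + σ²/τ²).
Σxᵢyᵢ = 4·11 + 6·10 + 2·5 + 6·11 + 4·8 = 212; Σxᵢ² = 108; σ²/τ² = 2.
β̂_MAP = 212 / (108 + 2) = 212/110 ≈ 1.927.

β̂_MAP = 1.927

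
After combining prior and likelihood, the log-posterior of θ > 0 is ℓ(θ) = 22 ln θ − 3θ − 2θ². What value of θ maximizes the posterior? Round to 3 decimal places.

θ̂_MAP = 2.000

ℓ'(θ) = 22/θ − 3 − 4θ. Setting this to zero and multiplying by θ: 4θ² + 3θ − 22 = 0.
θ = (−3 + √(3² + 4·4·22)) / (2·4) = (−3 + √361) / 8 = (−3 + 19)/8 = 2.
ℓ''(θ) = −22/θ² − 4 < 0, confirming a maximum.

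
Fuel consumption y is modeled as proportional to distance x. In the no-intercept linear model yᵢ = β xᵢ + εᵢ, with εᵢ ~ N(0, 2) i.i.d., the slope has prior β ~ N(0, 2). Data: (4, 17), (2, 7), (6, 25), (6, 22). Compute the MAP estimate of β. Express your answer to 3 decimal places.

log p(β | y) = −Σ(yᵢ − βxᵢ)²/(2·2) − β²/(2·2) + const.
Setting the derivative to zero: Σxᵢ(yᵢ − βxᵢ)/2 − β/2 = 0, so β = Σxᵢyᵢ / (Σxᵢ² + σ²/τ²).
Σxᵢyᵢ = 4·17 + 2·7 + 6·25 + 6·22 = 364; Σxᵢ² = 92; σ²/τ² = 1.
β̂_MAP = 364 / (92 + 1) = 364/93 ≈ 3.914.

β̂_MAP = 3.914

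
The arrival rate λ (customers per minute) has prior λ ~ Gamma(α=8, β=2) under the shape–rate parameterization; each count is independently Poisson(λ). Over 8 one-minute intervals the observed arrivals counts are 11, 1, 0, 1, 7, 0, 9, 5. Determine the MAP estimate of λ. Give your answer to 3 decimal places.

Σxᵢ = 11+1+0+1+7+0+9+5 = 34, with n = 8.
Posterior ∝ λ^7e^(−2λ) · λ^34e^(−8λ) = λ^41e^(−10λ), i.e. Gamma(shape=42, rate=10).
The mode of a Gamma(a, b) with a ≥ 1 (shape–rate) is (a−1)/b = 41/10 ≈ 4.100.

λ̂_MAP = 4.100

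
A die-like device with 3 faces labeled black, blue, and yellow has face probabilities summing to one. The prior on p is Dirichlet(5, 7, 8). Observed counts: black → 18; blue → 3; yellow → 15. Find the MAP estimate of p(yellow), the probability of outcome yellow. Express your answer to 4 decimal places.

The posterior is Dirichlet(αᵢ + nᵢ) = Dirichlet(23, 10, 23).
For a Dirichlet(a₁,…,a_K) with all aᵢ > 1, the mode has j-th component (aⱼ − 1)/(Σaᵢ − K).
Here Σaᵢ = 56 and K = 3, so p(yellow) = (23 − 1)/(56 − 3) = 22/53 ≈ 0.4151.

MAP estimate of p(yellow) = 0.4151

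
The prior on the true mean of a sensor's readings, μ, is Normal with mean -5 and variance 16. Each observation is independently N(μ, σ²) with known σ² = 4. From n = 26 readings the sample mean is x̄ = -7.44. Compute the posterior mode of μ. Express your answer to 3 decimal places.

n = 26, x̄ = -7.44.
For a Normal prior and Normal likelihood with known variance, the posterior is Normal; its mode equals its mean, the precision-weighted average.
Prior precision 1/σ₀² = 1/16 = 0.0625; data precision n/σ² = 26/4 = 6.5.
μ̂ = (0.0625·(-5) + 6.5·(-7.44)) / (0.0625 + 6.5) = (-48.6725)/6.5625 = -19469/2625 ≈ -7.417.

μ̂_MAP = -7.417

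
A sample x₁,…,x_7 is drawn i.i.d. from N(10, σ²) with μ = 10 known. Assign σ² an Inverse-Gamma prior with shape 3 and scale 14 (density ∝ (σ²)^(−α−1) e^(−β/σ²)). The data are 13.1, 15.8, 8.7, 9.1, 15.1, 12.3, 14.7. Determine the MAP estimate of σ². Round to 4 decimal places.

σ̂²_MAP = 8.4760

Sum of squared deviations about the known mean: SS = (13.1−10)² + (15.8−10)² + (8.7−10)² + (9.1−10)² + (15.1−10)² + (12.3−10)² + (14.7−10)² = 99.14.
The Normal likelihood contributes (σ²)^(−n/2) exp(−SS/(2σ²)), so the posterior is Inverse-Gamma(α + n/2, β + SS/2) = Inverse-Gamma(6.5, 63.57).
The mode of Inverse-Gamma(a, b) is b/(a+1) = 63.57/7.5 ≈ 8.4760.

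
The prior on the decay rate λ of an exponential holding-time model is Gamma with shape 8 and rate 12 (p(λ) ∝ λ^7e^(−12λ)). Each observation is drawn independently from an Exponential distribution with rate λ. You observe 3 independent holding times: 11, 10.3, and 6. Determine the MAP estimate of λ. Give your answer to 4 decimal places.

λ̂_MAP = 0.2545

The Exponential(rate=λ) likelihood is ∝ λ^n e^(−λΣtᵢ). Here n = 3 and Σtᵢ = 11 + 10.3 + 6 = 27.3.
Posterior ∝ λ^7e^(−12λ) · λ^3e^(−27.3λ) = λ^10e^(−39.3λ), i.e. Gamma(11, 39.3).
Mode = (a−1)/b = 10/39.3 ≈ 0.2545.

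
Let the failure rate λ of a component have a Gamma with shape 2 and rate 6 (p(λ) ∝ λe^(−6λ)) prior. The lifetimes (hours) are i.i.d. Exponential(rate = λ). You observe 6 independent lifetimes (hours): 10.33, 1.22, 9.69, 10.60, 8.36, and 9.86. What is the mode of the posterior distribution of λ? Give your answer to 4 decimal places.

λ̂_MAP = 0.1249

The Exponential(rate=λ) likelihood is ∝ λ^n e^(−λΣtᵢ). Here n = 6 and Σtᵢ = 10.33 + 1.22 + 9.69 + 10.60 + 8.36 + 9.86 = 50.06.
Posterior ∝ λe^(−6λ) · λ^6e^(−50.06λ) = λ^7e^(−56.06λ), i.e. Gamma(8, 56.06).
Mode = (a−1)/b = 7/56.06 ≈ 0.1249.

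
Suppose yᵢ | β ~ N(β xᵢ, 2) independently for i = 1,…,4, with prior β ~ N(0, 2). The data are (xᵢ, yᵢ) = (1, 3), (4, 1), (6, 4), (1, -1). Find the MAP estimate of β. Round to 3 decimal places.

β̂_MAP = 0.545

log p(β | y) = −Σ(yᵢ − βxᵢ)²/(2·2) − β²/(2·2) + const.
Setting the derivative to zero: Σxᵢ(yᵢ − βxᵢ)/2 − β/2 = 0, so β = Σxᵢyᵢ / (Σxᵢ² + σ²/τ²).
Σxᵢyᵢ = 1·3 + 4·1 + 6·4 + 1·(-1) = 30; Σxᵢ² = 54; σ²/τ² = 1.
β̂_MAP = 30 / (54 + 1) = 30/55 ≈ 0.545.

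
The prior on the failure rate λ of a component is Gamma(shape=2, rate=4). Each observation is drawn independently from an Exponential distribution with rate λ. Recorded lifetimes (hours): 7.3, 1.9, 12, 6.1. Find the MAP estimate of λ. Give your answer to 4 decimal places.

The Exponential(rate=λ) likelihood is ∝ λ^n e^(−λΣtᵢ). Here n = 4 and Σtᵢ = 7.3 + 1.9 + 12 + 6.1 = 27.3.
Posterior ∝ λe^(−4λ) · λ^4e^(−27.3λ) = λ^5e^(−31.3λ), i.e. Gamma(6, 31.3).
Mode = (a−1)/b = 5/31.3 ≈ 0.1597.

λ̂_MAP = 0.1597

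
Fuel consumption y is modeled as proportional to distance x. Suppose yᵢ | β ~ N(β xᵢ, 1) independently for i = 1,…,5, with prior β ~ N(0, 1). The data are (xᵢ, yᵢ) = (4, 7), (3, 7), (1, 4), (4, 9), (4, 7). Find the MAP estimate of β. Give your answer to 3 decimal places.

log p(β | y) = −Σ(yᵢ − βxᵢ)²/(2·1) − β²/(2·1) + const.
Setting the derivative to zero: Σxᵢ(yᵢ − βxᵢ)/1 − β/1 = 0, so β = Σxᵢyᵢ / (Σxᵢ² + σ²/τ²).
Σxᵢyᵢ = 4·7 + 3·7 + 1·4 + 4·9 + 4·7 = 117; Σxᵢ² = 58; σ²/τ² = 1.
β̂_MAP = 117 / (58 + 1) = 117/59 ≈ 1.983.

β̂_MAP = 1.983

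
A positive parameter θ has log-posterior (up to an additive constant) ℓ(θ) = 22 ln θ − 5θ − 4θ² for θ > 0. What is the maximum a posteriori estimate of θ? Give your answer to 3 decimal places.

θ̂_MAP = 1.375

ℓ'(θ) = 22/θ − 5 − 8θ. Setting this to zero and multiplying by θ: 8θ² + 5θ − 22 = 0.
θ = (−5 + √(5² + 4·8·22)) / (2·8) = (−5 + √729) / 16 = (−5 + 27)/16 = 11/8.
ℓ''(θ) = −22/θ² − 8 < 0, confirming a maximum.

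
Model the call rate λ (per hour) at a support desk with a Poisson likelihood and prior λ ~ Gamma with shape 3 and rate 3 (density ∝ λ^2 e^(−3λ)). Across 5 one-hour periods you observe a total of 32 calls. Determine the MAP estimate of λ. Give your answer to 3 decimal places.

λ̂_MAP = 4.250

Σxᵢ = 32, n = 5.
Posterior ∝ λ^2e^(−3λ) · λ^32e^(−5λ) = λ^34e^(−8λ), i.e. Gamma(shape=35, rate=8).
The mode of a Gamma(a, b) with a ≥ 1 (shape–rate) is (a−1)/b = 34/8 ≈ 4.250.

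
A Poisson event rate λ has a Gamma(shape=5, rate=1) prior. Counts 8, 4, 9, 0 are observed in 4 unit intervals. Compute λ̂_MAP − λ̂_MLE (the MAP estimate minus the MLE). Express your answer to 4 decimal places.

Σxᵢ = 21. Posterior is Gamma(26, 5); MAP = (26−1)/5 = 25/5 ≈ 5.00000.
MLE = x̄ = 21/4 ≈ 5.25000.
Difference = 25/5 − 21/4 = -1/4 ≈ -0.2500.

MAP − MLE = -0.2500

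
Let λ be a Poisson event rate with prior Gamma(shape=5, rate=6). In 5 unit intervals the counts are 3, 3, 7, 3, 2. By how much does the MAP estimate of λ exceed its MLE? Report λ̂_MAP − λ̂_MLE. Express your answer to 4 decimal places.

Σxᵢ = 18. Posterior is Gamma(23, 11); MAP = (23−1)/11 = 22/11 ≈ 2.00000.
MLE = x̄ = 18/5 ≈ 3.60000.
Difference = 22/11 − 18/5 = -8/5 ≈ -1.6000.

MAP − MLE = -1.6000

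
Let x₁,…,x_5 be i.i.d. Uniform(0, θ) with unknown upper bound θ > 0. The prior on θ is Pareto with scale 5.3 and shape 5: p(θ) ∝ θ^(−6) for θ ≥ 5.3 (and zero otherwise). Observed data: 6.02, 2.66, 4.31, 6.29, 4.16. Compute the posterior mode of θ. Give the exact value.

The Uniform(0, θ) likelihood is θ^(−n) for θ ≥ max(xᵢ), zero otherwise. Here max(xᵢ) = 6.29.
Posterior ∝ θ^(−6) · θ^(−5) = θ^(−11) on θ ≥ max(5.3, 6.29) = 6.29.
This density is strictly decreasing in θ, so the posterior mode lies at the lower boundary of the support.

θ̂_MAP = 6.29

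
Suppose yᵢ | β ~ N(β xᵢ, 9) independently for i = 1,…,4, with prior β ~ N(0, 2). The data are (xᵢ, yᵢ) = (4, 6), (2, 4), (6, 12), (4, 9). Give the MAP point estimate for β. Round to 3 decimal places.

log p(β | y) = −Σ(yᵢ − βxᵢ)²/(2·9) − β²/(2·2) + const.
Setting the derivative to zero: Σxᵢ(yᵢ − βxᵢ)/9 − β/2 = 0, so β = Σxᵢyᵢ / (Σxᵢ² + σ²/τ²).
Σxᵢyᵢ = 4·6 + 2·4 + 6·12 + 4·9 = 140; Σxᵢ² = 72; σ²/τ² = 4.5.
β̂_MAP = 140 / (72 + 4.5) = 140/76.5 ≈ 1.830.

β̂_MAP = 1.830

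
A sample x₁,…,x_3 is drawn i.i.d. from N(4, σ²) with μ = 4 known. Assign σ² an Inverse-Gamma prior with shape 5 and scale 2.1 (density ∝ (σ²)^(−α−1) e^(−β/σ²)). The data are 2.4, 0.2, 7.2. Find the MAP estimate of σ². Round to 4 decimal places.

σ̂²_MAP = 2.0960

Sum of squared deviations about the known mean: SS = (2.4−4)² + (0.2−4)² + (7.2−4)² = 27.24.
The Normal likelihood contributes (σ²)^(−n/2) exp(−SS/(2σ²)), so the posterior is Inverse-Gamma(α + n/2, β + SS/2) = Inverse-Gamma(6.5, 15.72).
The mode of Inverse-Gamma(a, b) is b/(a+1) = 15.72/7.5 ≈ 2.0960.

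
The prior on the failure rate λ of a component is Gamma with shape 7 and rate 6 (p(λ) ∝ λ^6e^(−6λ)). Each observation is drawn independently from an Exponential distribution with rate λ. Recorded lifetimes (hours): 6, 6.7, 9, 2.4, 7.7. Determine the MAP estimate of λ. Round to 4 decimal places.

λ̂_MAP = 0.2910

The Exponential(rate=λ) likelihood is ∝ λ^n e^(−λΣtᵢ). Here n = 5 and Σtᵢ = 6 + 6.7 + 9 + 2.4 + 7.7 = 31.8.
Posterior ∝ λ^6e^(−6λ) · λ^5e^(−31.8λ) = λ^11e^(−37.8λ), i.e. Gamma(12, 37.8).
Mode = (a−1)/b = 11/37.8 ≈ 0.2910.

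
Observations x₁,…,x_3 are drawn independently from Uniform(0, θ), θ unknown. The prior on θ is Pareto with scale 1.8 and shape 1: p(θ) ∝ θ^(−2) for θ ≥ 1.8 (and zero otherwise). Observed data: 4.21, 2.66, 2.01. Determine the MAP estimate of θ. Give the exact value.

The Uniform(0, θ) likelihood is θ^(−n) for θ ≥ max(xᵢ), zero otherwise. Here max(xᵢ) = 4.21.
Posterior ∝ θ^(−2) · θ^(−3) = θ^(−5) on θ ≥ max(1.8, 4.21) = 4.21.
This density is strictly decreasing in θ, so the posterior mode lies at the lower boundary of the support.

θ̂_MAP = 4.21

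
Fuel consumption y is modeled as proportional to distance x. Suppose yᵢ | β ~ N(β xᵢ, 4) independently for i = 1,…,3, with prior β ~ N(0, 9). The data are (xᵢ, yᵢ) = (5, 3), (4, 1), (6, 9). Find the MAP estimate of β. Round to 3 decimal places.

β̂_MAP = 0.943

log p(β | y) = −Σ(yᵢ − βxᵢ)²/(2·4) − β²/(2·9) + const.
Setting the derivative to zero: Σxᵢ(yᵢ − βxᵢ)/4 − β/9 = 0, so β = Σxᵢyᵢ / (Σxᵢ² + σ²/τ²).
Σxᵢyᵢ = 5·3 + 4·1 + 6·9 = 73; Σxᵢ² = 77; σ²/τ² = 4/9.
β̂_MAP = 73 / (77 + 4/9) = 73/(697/9) = 657/697 ≈ 0.943.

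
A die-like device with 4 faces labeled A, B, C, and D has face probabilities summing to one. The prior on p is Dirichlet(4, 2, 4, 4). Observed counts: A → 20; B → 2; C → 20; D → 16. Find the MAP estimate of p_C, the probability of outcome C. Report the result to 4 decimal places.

MAP estimate of p_C = 0.3382

The posterior is Dirichlet(αᵢ + nᵢ) = Dirichlet(24, 4, 24, 20).
For a Dirichlet(a₁,…,a_K) with all aᵢ > 1, the mode has j-th component (aⱼ − 1)/(Σaᵢ − K).
Here Σaᵢ = 72 and K = 4, so p_C = (24 − 1)/(72 − 4) = 23/68 ≈ 0.3382.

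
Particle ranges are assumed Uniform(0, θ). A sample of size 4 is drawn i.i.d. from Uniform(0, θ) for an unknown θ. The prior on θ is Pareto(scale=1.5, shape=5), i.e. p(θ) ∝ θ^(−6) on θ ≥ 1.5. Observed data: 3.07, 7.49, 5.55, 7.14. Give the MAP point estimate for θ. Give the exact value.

θ̂_MAP = 7.49

The Uniform(0, θ) likelihood is θ^(−n) for θ ≥ max(xᵢ), zero otherwise. Here max(xᵢ) = 7.49.
Posterior ∝ θ^(−6) · θ^(−4) = θ^(−10) on θ ≥ max(1.5, 7.49) = 7.49.
This density is strictly decreasing in θ, so the posterior mode lies at the lower boundary of the support.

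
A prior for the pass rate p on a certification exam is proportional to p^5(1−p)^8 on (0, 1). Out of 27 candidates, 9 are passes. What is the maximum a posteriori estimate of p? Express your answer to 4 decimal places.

The prior density ∝ p^5(1−p)^8 is the kernel of Beta(6, 9).
Data: 9 successes in 27 trials. The binomial likelihood contributes p^9(1−p)^18, so the posterior is Beta(6+9, 9+18) = Beta(15, 27).
For Beta(a, b) with a, b > 1 the mode is (a−1)/(a+b−2) = 14/40 ≈ 0.3500.

p̂_MAP = 0.3500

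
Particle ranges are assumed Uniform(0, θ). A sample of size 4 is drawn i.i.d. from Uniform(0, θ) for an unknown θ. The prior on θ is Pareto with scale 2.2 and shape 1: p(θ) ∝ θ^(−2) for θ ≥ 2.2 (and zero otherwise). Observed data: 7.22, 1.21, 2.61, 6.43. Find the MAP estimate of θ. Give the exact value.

θ̂_MAP = 7.22

The Uniform(0, θ) likelihood is θ^(−n) for θ ≥ max(xᵢ), zero otherwise. Here max(xᵢ) = 7.22.
Posterior ∝ θ^(−2) · θ^(−4) = θ^(−6) on θ ≥ max(2.2, 7.22) = 7.22.
This density is strictly decreasing in θ, so the posterior mode lies at the lower boundary of the support.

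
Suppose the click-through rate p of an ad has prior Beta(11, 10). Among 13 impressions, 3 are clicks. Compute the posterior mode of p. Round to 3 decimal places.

Prior: Beta(11, 10).
Data: 3 successes in 13 trials. The binomial likelihood contributes p^3(1−p)^10, so the posterior is Beta(11+3, 10+10) = Beta(14, 20).
For Beta(a, b) with a, b > 1 the mode is (a−1)/(a+b−2) = 13/32 ≈ 0.406.

p̂_MAP = 0.406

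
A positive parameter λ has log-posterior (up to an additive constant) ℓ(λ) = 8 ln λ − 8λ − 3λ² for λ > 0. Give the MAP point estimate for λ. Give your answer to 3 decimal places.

ℓ'(λ) = 8/λ − 8 − 6λ. Setting this to zero and multiplying by λ: 6λ² + 8λ − 8 = 0.
λ = (−8 + √(8² + 4·6·8)) / (2·6) = (−8 + √256) / 12 = (−8 + 16)/12 = 2/3.
ℓ''(λ) = −8/λ² − 6 < 0, confirming a maximum.

λ̂_MAP = 0.667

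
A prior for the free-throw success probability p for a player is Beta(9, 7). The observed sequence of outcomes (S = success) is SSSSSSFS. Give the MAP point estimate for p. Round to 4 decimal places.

p̂_MAP = 0.6818

Prior: Beta(9, 7).
Data: 7 successes in 8 trials (from the sequence). The binomial likelihood contributes p^7(1−p)^1, so the posterior is Beta(9+7, 7+1) = Beta(16, 8).
For Beta(a, b) with a, b > 1 the mode is (a−1)/(a+b−2) = 15/22 ≈ 0.6818.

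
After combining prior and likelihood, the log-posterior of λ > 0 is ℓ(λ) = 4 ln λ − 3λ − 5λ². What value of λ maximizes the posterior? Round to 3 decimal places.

ℓ'(λ) = 4/λ − 3 − 10λ. Setting this to zero and multiplying by λ: 10λ² + 3λ − 4 = 0.
λ = (−3 + √(3² + 4·10·4)) / (2·10) = (−3 + √169) / 20 = (−3 + 13)/20 = 1/2.
ℓ''(λ) = −4/λ² − 10 < 0, confirming a maximum.

λ̂_MAP = 0.500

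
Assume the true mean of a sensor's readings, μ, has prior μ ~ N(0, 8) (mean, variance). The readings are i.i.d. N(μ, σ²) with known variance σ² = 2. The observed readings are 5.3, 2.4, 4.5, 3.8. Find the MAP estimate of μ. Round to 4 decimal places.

μ̂_MAP = 3.7647

n = 4; x̄ = (5.3 + 2.4 + 4.5 + 3.8)/4 = 16/4 = 4.
For a Normal prior and Normal likelihood with known variance, the posterior is Normal; its mode equals its mean, the precision-weighted average.
Prior precision 1/σ₀² = 1/8 = 0.125; data precision n/σ² = 4/2 = 2.
μ̂ = (0.125·0 + 2·4) / (0.125 + 2) = 8/2.125 = 64/17 ≈ 3.7647.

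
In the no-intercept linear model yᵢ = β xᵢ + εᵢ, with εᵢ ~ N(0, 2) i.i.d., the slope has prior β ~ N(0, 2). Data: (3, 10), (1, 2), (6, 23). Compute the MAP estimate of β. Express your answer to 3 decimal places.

log p(β | y) = −Σ(yᵢ − βxᵢ)²/(2·2) − β²/(2·2) + const.
Setting the derivative to zero: Σxᵢ(yᵢ − βxᵢ)/2 − β/2 = 0, so β = Σxᵢyᵢ / (Σxᵢ² + σ²/τ²).
Σxᵢyᵢ = 3·10 + 1·2 + 6·23 = 170; Σxᵢ² = 46; σ²/τ² = 1.
β̂_MAP = 170 / (46 + 1) = 170/47 ≈ 3.617.

β̂_MAP = 3.617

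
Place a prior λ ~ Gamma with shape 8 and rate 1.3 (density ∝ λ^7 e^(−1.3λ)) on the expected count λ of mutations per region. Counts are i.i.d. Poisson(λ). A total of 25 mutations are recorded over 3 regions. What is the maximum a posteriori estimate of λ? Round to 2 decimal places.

λ̂_MAP = 7.44

Σxᵢ = 25, n = 3.
Posterior ∝ λ^7e^(−1.3λ) · λ^25e^(−3λ) = λ^32e^(−4.3λ), i.e. Gamma(shape=33, rate=4.3).
The mode of a Gamma(a, b) with a ≥ 1 (shape–rate) is (a−1)/b = 32/4.3 ≈ 7.44.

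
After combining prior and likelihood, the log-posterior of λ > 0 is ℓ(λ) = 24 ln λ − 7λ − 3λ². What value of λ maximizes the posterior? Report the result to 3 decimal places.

ℓ'(λ) = 24/λ − 7 − 6λ. Setting this to zero and multiplying by λ: 6λ² + 7λ − 24 = 0.
λ = (−7 + √(7² + 4·6·24)) / (2·6) = (−7 + √625) / 12 = (−7 + 25)/12 = 3/2.
ℓ''(λ) = −24/λ² − 6 < 0, confirming a maximum.

λ̂_MAP = 1.500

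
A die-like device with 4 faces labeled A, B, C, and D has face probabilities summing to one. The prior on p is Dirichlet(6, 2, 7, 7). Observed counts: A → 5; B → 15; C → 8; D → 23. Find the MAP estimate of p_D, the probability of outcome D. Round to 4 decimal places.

MAP estimate of p_D = 0.4203

The posterior is Dirichlet(αᵢ + nᵢ) = Dirichlet(11, 17, 15, 30).
For a Dirichlet(a₁,…,a_K) with all aᵢ > 1, the mode has j-th component (aⱼ − 1)/(Σaᵢ − K).
Here Σaᵢ = 73 and K = 4, so p_D = (30 − 1)/(73 − 4) = 29/69 ≈ 0.4203.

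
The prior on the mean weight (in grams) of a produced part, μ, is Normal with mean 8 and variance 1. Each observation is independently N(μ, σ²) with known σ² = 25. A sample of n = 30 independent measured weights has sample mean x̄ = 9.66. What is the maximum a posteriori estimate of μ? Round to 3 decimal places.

n = 30, x̄ = 9.66.
For a Normal prior and Normal likelihood with known variance, the posterior is Normal; its mode equals its mean, the precision-weighted average.
Prior precision 1/σ₀² = 1/1 = 1; data precision n/σ² = 30/25 = 1.2.
μ̂ = (1·8 + 1.2·9.66) / (1 + 1.2) = 19.592/2.2 = 2449/275 ≈ 8.905.

μ̂_MAP = 8.905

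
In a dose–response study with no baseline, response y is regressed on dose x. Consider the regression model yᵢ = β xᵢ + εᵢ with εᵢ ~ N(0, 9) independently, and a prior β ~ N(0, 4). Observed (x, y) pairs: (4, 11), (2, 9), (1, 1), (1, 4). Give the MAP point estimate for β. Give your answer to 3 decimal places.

β̂_MAP = 2.763

log p(β | y) = −Σ(yᵢ − βxᵢ)²/(2·9) − β²/(2·4) + const.
Setting the derivative to zero: Σxᵢ(yᵢ − βxᵢ)/9 − β/4 = 0, so β = Σxᵢyᵢ / (Σxᵢ² + σ²/τ²).
Σxᵢyᵢ = 4·11 + 2·9 + 1·1 + 1·4 = 67; Σxᵢ² = 22; σ²/τ² = 2.25.
β̂_MAP = 67 / (22 + 2.25) = 67/24.25 ≈ 2.763.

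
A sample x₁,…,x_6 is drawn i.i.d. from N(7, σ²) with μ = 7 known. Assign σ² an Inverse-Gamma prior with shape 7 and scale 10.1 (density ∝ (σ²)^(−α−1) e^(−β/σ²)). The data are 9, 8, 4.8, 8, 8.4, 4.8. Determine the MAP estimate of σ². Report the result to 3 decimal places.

σ̂²_MAP = 1.720

Sum of squared deviations about the known mean: SS = (9−7)² + (8−7)² + (4.8−7)² + (8−7)² + (8.4−7)² + (4.8−7)² = 17.64.
The Normal likelihood contributes (σ²)^(−n/2) exp(−SS/(2σ²)), so the posterior is Inverse-Gamma(α + n/2, β + SS/2) = Inverse-Gamma(10, 18.92).
The mode of Inverse-Gamma(a, b) is b/(a+1) = 18.92/11 ≈ 1.720.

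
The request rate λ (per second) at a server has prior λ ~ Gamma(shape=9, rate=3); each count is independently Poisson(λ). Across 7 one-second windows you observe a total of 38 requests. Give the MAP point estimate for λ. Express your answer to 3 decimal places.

Σxᵢ = 38, n = 7.
Posterior ∝ λ^8e^(−3λ) · λ^38e^(−7λ) = λ^46e^(−10λ), i.e. Gamma(shape=47, rate=10).
The mode of a Gamma(a, b) with a ≥ 1 (shape–rate) is (a−1)/b = 46/10 ≈ 4.600.

λ̂_MAP = 4.600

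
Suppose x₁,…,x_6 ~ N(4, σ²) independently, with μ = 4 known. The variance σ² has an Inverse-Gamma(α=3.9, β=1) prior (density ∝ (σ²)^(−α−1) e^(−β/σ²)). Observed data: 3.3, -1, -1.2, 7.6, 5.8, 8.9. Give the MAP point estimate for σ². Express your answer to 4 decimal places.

σ̂²_MAP = 5.9962

Sum of squared deviations about the known mean: SS = (3.3−4)² + (-1−4)² + (-1.2−4)² + (7.6−4)² + (5.8−4)² + (8.9−4)² = 92.74.
The Normal likelihood contributes (σ²)^(−n/2) exp(−SS/(2σ²)), so the posterior is Inverse-Gamma(α + n/2, β + SS/2) = Inverse-Gamma(6.9, 47.37).
The mode of Inverse-Gamma(a, b) is b/(a+1) = 47.37/7.9 ≈ 5.9962.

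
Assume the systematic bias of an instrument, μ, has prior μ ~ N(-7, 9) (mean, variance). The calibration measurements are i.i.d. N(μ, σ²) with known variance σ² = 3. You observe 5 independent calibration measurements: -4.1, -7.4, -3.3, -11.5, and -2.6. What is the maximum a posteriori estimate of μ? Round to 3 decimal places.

μ̂_MAP = -5.856

n = 5; x̄ = ((-4.1) + (-7.4) + (-3.3) + (-11.5) + (-2.6))/5 = -28.9/5 = -5.78.
For a Normal prior and Normal likelihood with known variance, the posterior is Normal; its mode equals its mean, the precision-weighted average.
Prior precision 1/σ₀² = 1/9; data precision n/σ² = 5/3.
μ̂ = ((1/9)·(-7) + (5/3)·(-5.78)) / (1/9 + 5/3) = (-937/90)/(16/9) = -5.85625 ≈ -5.856.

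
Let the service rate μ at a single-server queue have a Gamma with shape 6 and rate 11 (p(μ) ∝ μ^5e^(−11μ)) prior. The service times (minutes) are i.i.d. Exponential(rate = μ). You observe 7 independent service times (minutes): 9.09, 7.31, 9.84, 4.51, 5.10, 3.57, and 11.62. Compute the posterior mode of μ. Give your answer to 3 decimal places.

The Exponential(rate=μ) likelihood is ∝ μ^n e^(−μΣtᵢ). Here n = 7 and Σtᵢ = 9.09 + 7.31 + 9.84 + 4.51 + 5.10 + 3.57 + 11.62 = 51.04.
Posterior ∝ μ^5e^(−11μ) · μ^7e^(−51.04μ) = μ^12e^(−62.04μ), i.e. Gamma(13, 62.04).
Mode = (a−1)/b = 12/62.04 ≈ 0.193.

μ̂_MAP = 0.193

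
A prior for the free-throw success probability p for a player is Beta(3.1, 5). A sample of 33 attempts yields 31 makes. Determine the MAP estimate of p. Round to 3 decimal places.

p̂_MAP = 0.847

Prior: Beta(3.1, 5).
Data: 31 successes in 33 trials. The binomial likelihood contributes p^31(1−p)^2, so the posterior is Beta(3.1+31, 5+2) = Beta(34.1, 7).
For Beta(a, b) with a, b > 1 the mode is (a−1)/(a+b−2) = 33.1/39.1 ≈ 0.847.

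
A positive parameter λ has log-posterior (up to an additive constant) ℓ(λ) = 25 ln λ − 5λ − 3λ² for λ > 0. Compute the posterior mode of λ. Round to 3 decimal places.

ℓ'(λ) = 25/λ − 5 − 6λ. Setting this to zero and multiplying by λ: 6λ² + 5λ − 25 = 0.
λ = (−5 + √(5² + 4·6·25)) / (2·6) = (−5 + √625) / 12 = (−5 + 25)/12 = 5/3.
ℓ''(λ) = −25/λ² − 6 < 0, confirming a maximum.

λ̂_MAP = 1.667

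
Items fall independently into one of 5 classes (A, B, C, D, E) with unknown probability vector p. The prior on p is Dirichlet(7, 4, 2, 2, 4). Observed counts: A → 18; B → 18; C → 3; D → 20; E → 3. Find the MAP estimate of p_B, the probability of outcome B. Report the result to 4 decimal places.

The posterior is Dirichlet(αᵢ + nᵢ) = Dirichlet(25, 22, 5, 22, 7).
For a Dirichlet(a₁,…,a_K) with all aᵢ > 1, the mode has j-th component (aⱼ − 1)/(Σaᵢ − K).
Here Σaᵢ = 81 and K = 5, so p_B = (22 − 1)/(81 − 5) = 21/76 ≈ 0.2763.

MAP estimate of p_B = 0.2763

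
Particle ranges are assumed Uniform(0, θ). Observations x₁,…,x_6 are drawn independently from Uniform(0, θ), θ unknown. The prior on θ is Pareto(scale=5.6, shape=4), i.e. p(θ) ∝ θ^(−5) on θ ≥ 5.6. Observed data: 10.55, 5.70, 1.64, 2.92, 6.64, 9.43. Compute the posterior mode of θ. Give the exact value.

The Uniform(0, θ) likelihood is θ^(−n) for θ ≥ max(xᵢ), zero otherwise. Here max(xᵢ) = 10.55.
Posterior ∝ θ^(−5) · θ^(−6) = θ^(−11) on θ ≥ max(5.6, 10.55) = 10.55.
This density is strictly decreasing in θ, so the posterior mode lies at the lower boundary of the support.

θ̂_MAP = 10.55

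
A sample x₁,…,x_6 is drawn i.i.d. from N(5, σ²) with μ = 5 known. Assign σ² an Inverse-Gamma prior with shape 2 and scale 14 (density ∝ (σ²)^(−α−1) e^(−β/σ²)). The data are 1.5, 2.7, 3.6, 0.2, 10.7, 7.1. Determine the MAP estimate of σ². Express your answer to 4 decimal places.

Sum of squared deviations about the known mean: SS = (1.5−5)² + (2.7−5)² + (3.6−5)² + (0.2−5)² + (10.7−5)² + (7.1−5)² = 79.44.
The Normal likelihood contributes (σ²)^(−n/2) exp(−SS/(2σ²)), so the posterior is Inverse-Gamma(α + n/2, β + SS/2) = Inverse-Gamma(5, 53.72).
The mode of Inverse-Gamma(a, b) is b/(a+1) = 53.72/6 ≈ 8.9533.

σ̂²_MAP = 8.9533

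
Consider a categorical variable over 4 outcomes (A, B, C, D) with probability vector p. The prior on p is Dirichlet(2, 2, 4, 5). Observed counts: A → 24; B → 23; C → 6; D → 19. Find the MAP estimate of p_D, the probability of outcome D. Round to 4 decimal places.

MAP estimate of p_D = 0.2840

The posterior is Dirichlet(αᵢ + nᵢ) = Dirichlet(26, 25, 10, 24).
For a Dirichlet(a₁,…,a_K) with all aᵢ > 1, the mode has j-th component (aⱼ − 1)/(Σaᵢ − K).
Here Σaᵢ = 85 and K = 4, so p_D = (24 − 1)/(85 − 4) = 23/81 ≈ 0.2840.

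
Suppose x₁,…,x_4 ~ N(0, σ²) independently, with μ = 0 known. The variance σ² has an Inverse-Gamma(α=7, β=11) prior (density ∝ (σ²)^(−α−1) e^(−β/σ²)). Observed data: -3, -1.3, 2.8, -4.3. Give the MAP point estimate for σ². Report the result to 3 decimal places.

σ̂²_MAP = 2.951

Sum of squared deviations about the known mean: SS = (-3−0)² + (-1.3−0)² + (2.8−0)² + (-4.3−0)² = 37.02.
The Normal likelihood contributes (σ²)^(−n/2) exp(−SS/(2σ²)), so the posterior is Inverse-Gamma(α + n/2, β + SS/2) = Inverse-Gamma(9, 29.51).
The mode of Inverse-Gamma(a, b) is b/(a+1) = 29.51/10 ≈ 2.951.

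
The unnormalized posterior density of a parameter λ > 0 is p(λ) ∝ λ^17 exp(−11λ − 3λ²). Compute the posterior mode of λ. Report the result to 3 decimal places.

ℓ'(λ) = 17/λ − 11 − 6λ. Setting this to zero and multiplying by λ: 6λ² + 11λ − 17 = 0.
λ = (−11 + √(11² + 4·6·17)) / (2·6) = (−11 + √529) / 12 = (−11 + 23)/12 = 1.
ℓ''(λ) = −17/λ² − 6 < 0, confirming a maximum.

λ̂_MAP = 1.000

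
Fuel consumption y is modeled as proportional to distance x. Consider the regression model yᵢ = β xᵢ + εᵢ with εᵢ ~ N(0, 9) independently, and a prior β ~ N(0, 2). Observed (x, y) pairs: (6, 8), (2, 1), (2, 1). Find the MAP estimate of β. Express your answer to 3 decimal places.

β̂_MAP = 1.072

log p(β | y) = −Σ(yᵢ − βxᵢ)²/(2·9) − β²/(2·2) + const.
Setting the derivative to zero: Σxᵢ(yᵢ − βxᵢ)/9 − β/2 = 0, so β = Σxᵢyᵢ / (Σxᵢ² + σ²/τ²).
Σxᵢyᵢ = 6·8 + 2·1 + 2·1 = 52; Σxᵢ² = 44; σ²/τ² = 4.5.
β̂_MAP = 52 / (44 + 4.5) = 52/48.5 ≈ 1.072.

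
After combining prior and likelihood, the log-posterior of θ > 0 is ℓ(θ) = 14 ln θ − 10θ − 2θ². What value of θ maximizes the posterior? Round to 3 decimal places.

ℓ'(θ) = 14/θ − 10 − 4θ. Setting this to zero and multiplying by θ: 4θ² + 10θ − 14 = 0.
θ = (−10 + √(10² + 4·4·14)) / (2·4) = (−10 + √324) / 8 = (−10 + 18)/8 = 1.
ℓ''(θ) = −14/θ² − 4 < 0, confirming a maximum.

θ̂_MAP = 1.000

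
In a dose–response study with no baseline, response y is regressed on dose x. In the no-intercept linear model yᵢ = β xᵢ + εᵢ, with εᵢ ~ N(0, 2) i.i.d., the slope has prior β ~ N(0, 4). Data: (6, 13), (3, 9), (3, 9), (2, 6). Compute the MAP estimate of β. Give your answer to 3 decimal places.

β̂_MAP = 2.462

log p(β | y) = −Σ(yᵢ − βxᵢ)²/(2·2) − β²/(2·4) + const.
Setting the derivative to zero: Σxᵢ(yᵢ − βxᵢ)/2 − β/4 = 0, so β = Σxᵢyᵢ / (Σxᵢ² + σ²/τ²).
Σxᵢyᵢ = 6·13 + 3·9 + 3·9 + 2·6 = 144; Σxᵢ² = 58; σ²/τ² = 0.5.
β̂_MAP = 144 / (58 + 0.5) = 144/58.5 ≈ 2.462.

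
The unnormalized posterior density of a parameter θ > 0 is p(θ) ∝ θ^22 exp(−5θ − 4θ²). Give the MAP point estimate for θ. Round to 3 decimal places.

θ̂_MAP = 1.375

ℓ'(θ) = 22/θ − 5 − 8θ. Setting this to zero and multiplying by θ: 8θ² + 5θ − 22 = 0.
θ = (−5 + √(5² + 4·8·22)) / (2·8) = (−5 + √729) / 16 = (−5 + 27)/16 = 11/8.
ℓ''(θ) = −22/θ² − 8 < 0, confirming a maximum.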